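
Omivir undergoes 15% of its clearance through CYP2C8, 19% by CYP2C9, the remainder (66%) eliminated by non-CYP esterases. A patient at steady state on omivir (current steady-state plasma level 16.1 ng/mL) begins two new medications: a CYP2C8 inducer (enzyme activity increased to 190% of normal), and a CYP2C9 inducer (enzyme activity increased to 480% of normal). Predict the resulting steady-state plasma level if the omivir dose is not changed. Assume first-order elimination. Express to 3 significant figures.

The CYP2C8 pathway (15% of clearance) is boosted to 1.9× activity: 0.15 × 1.9 = 0.285.
The CYP2C9 pathway (19% of clearance) is boosted to 4.8× activity: 0.19 × 4.8 = 0.912.
Non-CYP routes (66%) are unchanged.
CL_new/CL_old = 0.285 + 0.912 + 0.66 = 1.857.
Steady-state plasma level ∝ 1/CL: new value = 16.1 / 1.857 = 8.67 ng/mL.

8.67 ng/mL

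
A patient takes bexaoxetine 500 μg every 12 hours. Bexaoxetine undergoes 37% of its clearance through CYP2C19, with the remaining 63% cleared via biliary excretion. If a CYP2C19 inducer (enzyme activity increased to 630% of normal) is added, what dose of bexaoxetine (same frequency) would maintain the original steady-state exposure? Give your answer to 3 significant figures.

The CYP2C19 pathway (37% of clearance) is boosted to 6.3× activity: 0.37 × 6.3 = 2.331.
The remaining 63% of clearance is unaffected.
Relative clearance = 2.331 + 0.63 = 2.961.
To maintain the same steady-state level, dose must scale with clearance: new dose = 500 × 2.961 = 1.48 × 10³ μg.

1.48 × 10³ μg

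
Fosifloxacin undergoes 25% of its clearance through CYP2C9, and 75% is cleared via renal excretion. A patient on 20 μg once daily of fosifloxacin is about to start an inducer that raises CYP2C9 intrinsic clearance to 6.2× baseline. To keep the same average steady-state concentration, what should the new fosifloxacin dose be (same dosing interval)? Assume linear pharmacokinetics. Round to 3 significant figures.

The CYP2C9 pathway (25% of clearance) rises to 6.2× activity: 0.25 × 6.2 = 1.55.
Non-CYP routes (75%) are unchanged.
CL_new/CL_old = 1.55 + 0.75 = 2.3.
To maintain the same steady-state level, dose must scale with clearance: new dose = 20 × 2.3 = 46.0 μg.

46.0 μg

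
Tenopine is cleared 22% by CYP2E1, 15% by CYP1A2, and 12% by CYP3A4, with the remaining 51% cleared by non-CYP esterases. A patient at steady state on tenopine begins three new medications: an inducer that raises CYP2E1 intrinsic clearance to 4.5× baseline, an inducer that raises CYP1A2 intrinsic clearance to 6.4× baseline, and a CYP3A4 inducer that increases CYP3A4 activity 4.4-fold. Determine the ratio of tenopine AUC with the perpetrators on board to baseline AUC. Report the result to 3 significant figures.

0.335

CYP2E1: 0.22 × 4.5 = 0.99
CYP1A2: 0.15 × 6.4 = 0.96
CYP3A4: 0.12 × 4.4 = 0.528
Other: 0.51 (unchanged)
CL_new/CL_old = 0.99 + 0.96 + 0.528 + 0.51 = 2.988.
Because AUC varies inversely with clearance, the combined effect is 1 / 2.988 = 0.335.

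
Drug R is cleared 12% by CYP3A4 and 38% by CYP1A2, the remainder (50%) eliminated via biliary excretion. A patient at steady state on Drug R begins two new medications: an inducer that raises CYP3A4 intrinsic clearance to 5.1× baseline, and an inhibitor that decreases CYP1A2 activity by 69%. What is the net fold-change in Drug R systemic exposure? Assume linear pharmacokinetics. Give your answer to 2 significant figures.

CYP3A4: 0.12 × 5.1 = 0.612
CYP1A2: 0.38 × 0.31 = 0.1178
Other: 0.5 (unchanged)
New clearance relative to baseline: 0.612 + 0.1178 + 0.5 = 1.2298.
Because systemic exposure varies inversely with clearance, the combined effect is 1 / 1.2298 = 0.81.

0.81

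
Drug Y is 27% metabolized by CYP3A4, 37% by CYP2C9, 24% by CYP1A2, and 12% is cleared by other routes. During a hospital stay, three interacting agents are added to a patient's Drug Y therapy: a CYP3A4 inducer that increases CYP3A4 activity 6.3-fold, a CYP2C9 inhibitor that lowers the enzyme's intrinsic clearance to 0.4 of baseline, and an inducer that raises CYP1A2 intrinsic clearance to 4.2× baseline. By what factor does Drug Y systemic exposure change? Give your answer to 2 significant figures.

0.34

CYP3A4: 0.27 × 6.3 = 1.701
CYP2C9: 0.37 × 0.4 = 0.148
CYP1A2: 0.24 × 4.2 = 1.008
Other: 0.12 (unchanged)
CL_new/CL_old = 1.701 + 0.148 + 1.008 + 0.12 = 2.977.
Net systemic exposure ratio = 1 / 2.977 = 0.34.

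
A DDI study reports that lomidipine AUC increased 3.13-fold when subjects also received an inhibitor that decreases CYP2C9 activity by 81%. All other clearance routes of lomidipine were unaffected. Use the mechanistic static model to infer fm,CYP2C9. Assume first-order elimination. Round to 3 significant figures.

Call the CYP2C9 fraction fm. After the interaction, CL_new/CL_old = fm × 0.19 + (1 − fm).
AUC ratio = 1 / (new CL fraction), so new CL fraction = 1 / 3.13 = 0.3195.
fm × 0.19 + 1 − fm = 0.3195  ⇒  fm × (0.19 − 1) = −0.6805  ⇒  fm = 0.840.

0.840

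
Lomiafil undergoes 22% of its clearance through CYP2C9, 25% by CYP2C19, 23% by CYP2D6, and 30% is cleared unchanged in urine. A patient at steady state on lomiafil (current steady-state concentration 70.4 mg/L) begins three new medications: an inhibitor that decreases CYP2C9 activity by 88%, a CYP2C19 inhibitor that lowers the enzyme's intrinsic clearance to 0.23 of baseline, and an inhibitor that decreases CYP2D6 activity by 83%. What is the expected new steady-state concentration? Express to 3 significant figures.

The CYP2C9 pathway (22% of clearance) falls to 0.12× activity: 0.22 × 0.12 = 0.0264.
The CYP2C19 pathway (25% of clearance) is reduced to 0.23× activity: 0.25 × 0.23 = 0.0575.
The CYP2D6 pathway (23% of clearance) is reduced to 0.17× activity: 0.23 × 0.17 = 0.0391.
Non-CYP routes (30%) are unchanged.
Relative clearance = 0.0264 + 0.0575 + 0.0391 + 0.3 = 0.423.
New steady-state concentration = 70.4 / 0.423 = 166 mg/L (concentration scales inversely with clearance).

166 mg/L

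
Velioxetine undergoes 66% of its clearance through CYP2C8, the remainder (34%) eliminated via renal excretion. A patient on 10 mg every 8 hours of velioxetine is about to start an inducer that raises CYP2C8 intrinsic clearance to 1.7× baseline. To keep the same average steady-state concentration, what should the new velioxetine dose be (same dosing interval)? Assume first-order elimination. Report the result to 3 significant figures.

The CYP2C8 pathway (66% of clearance) is boosted to 1.7× activity: 0.66 × 1.7 = 1.122.
Non-CYP routes (34%) are unchanged.
Relative clearance = 1.122 + 0.34 = 1.462.
To maintain the same steady-state level, dose must scale with clearance: new dose = 10 × 1.462 = 14.6 mg.

14.6 mg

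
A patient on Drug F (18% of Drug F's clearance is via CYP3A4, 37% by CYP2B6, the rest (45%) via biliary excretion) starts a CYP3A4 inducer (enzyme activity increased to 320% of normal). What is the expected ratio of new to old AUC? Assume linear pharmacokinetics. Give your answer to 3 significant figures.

0.716

The CYP3A4 pathway (18% of clearance) increases to 3.2× activity: 0.18 × 3.2 = 0.576.
CYP2B6 (37%) and the residual 45% are unaffected.
New clearance relative to baseline: 0.576 + 0.37 + 0.45 = 1.396.
AUC ratio = CL_old/CL_new = 1 / 1.396 = 0.716.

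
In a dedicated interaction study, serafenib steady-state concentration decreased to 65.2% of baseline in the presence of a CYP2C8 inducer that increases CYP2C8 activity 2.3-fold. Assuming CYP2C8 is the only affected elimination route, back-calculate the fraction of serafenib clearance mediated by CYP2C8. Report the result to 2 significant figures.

0.41

Write x for the fraction cleared via CYP2C8. The observed steady-state concentration change means clearance rose to 1/0.652 = 1.534 of baseline.
Setting x·2.3 + (1 − x) = 1.534 and solving: x = (1.534 − 1)/(2.3 − 1) = 0.41.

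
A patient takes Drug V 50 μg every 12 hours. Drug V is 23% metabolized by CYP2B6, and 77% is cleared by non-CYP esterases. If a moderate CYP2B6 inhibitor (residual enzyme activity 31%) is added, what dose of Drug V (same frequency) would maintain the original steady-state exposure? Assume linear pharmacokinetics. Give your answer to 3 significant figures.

42.1 μg

CYP2B6: 0.23 × 0.31 = 0.0713
Other: 0.77 (unchanged)
New clearance relative to baseline: 0.0713 + 0.77 = 0.8413.
Exposure is unchanged when dose changes in proportion to clearance. New dose = 50 μg × 0.8413 = 42.1 μg.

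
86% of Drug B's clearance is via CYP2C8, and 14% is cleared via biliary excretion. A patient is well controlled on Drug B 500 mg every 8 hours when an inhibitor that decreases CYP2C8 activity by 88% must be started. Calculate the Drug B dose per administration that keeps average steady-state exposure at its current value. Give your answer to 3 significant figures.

122 mg

CYP2C8: 0.86 × 0.12 = 0.1032
Other: 0.14 (unchanged)
New clearance relative to baseline: 0.1032 + 0.14 = 0.2432.
Css,avg = (dose rate)/CL, so holding Css fixed requires dose ∝ CL: 500 × 0.2432 = 122 mg.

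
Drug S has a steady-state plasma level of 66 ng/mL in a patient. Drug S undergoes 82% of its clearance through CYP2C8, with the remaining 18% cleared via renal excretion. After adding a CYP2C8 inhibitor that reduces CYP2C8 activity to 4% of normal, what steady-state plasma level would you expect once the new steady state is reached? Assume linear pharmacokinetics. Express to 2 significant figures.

The CYP2C8 pathway (82% of clearance) falls to 0.04× activity: 0.82 × 0.04 = 0.0328.
The remaining 18% of clearance is unaffected.
Relative clearance = 0.0328 + 0.18 = 0.2128.
Steady-state plasma level ∝ 1/CL, so new value = 66 / 0.2128 = 3.1 × 10² ng/mL.

3.1 × 10² ng/mL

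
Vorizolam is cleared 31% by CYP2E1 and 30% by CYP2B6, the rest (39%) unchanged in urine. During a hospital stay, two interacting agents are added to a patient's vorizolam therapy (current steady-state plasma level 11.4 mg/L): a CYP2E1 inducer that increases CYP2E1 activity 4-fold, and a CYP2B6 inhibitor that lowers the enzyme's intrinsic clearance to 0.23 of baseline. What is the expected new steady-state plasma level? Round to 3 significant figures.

6.71 mg/L

CYP2E1: 0.31 × 4 = 1.24
CYP2B6: 0.3 × 0.23 = 0.069
Other: 0.39 (unchanged)
Relative clearance = 1.24 + 0.069 + 0.39 = 1.699.
Dividing the baseline by the relative clearance: 11.4 / 1.699 = 6.71 mg/L.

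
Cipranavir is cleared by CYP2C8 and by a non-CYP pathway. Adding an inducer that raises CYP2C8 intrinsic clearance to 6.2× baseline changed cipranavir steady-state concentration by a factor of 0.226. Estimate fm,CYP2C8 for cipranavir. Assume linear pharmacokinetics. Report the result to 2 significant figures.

0.66

CL'/CL = 1 / 0.226 = 4.425
6.2·fm + (1 − fm) = 4.425
fm = (4.425 − 1) / (6.2 − 1) = 0.66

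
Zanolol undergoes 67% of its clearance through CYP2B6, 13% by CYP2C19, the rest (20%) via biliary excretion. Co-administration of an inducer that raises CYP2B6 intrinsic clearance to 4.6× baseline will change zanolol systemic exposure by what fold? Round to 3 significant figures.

0.293

CYP2B6: 0.67 × 4.6 = 3.082
CYP2C19: 0.13 (unchanged)
Other: 0.2 (unchanged)
CL_new/CL_old = 3.082 + 0.13 + 0.2 = 3.412.
Systemic exposure ratio = CL_old/CL_new = 1 / 3.412 = 0.293.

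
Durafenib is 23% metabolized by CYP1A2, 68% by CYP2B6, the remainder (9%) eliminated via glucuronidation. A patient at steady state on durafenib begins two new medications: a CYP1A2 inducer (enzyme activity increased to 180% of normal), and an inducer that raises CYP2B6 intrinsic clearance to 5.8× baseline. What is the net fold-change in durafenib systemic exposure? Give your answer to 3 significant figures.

The CYP1A2 pathway (23% of clearance) is boosted to 1.8× activity: 0.23 × 1.8 = 0.414.
The CYP2B6 pathway (68% of clearance) increases to 5.8× activity: 0.68 × 5.8 = 3.944.
The remaining 9% of clearance is unaffected.
New clearance relative to baseline: 0.414 + 3.944 + 0.09 = 4.448.
Because systemic exposure varies inversely with clearance, the combined effect is 1 / 4.448 = 0.225.

0.225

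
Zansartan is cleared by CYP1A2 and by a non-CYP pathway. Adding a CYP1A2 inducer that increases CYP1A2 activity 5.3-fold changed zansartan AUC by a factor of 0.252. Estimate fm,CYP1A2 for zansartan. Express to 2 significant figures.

0.69

Write x for the fraction cleared via CYP1A2. The observed AUC change means clearance rose to 1/0.252 = 3.968 of baseline.
Only the CYP1A2 route changed, so 3.968 = x·5.3 + (1 − x), giving x = 0.69.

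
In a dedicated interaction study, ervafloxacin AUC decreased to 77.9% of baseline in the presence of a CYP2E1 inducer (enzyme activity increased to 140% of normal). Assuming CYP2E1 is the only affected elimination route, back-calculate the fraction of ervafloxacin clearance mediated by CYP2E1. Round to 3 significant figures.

0.709

CL'/CL = 1 / 0.779 = 1.284
1.4·fm + (1 − fm) = 1.284
fm = (1.284 − 1) / (1.4 − 1) = 0.709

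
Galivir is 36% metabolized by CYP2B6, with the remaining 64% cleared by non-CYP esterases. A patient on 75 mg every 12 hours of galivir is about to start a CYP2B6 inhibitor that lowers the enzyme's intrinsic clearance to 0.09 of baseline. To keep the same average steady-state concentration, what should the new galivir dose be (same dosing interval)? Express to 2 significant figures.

CYP2B6: 0.36 × 0.09 = 0.0324
Other: 0.64 (unchanged)
Relative clearance = 0.0324 + 0.64 = 0.6724.
Css,avg = (dose rate)/CL, so holding Css fixed requires dose ∝ CL: 75 × 0.6724 = 50 mg.

50 mg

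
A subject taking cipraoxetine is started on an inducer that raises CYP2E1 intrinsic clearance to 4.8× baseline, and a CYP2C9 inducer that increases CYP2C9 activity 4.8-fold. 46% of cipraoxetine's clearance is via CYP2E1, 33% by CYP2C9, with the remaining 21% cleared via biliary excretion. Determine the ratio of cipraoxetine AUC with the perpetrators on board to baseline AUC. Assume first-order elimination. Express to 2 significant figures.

0.25

The CYP2E1 pathway (46% of clearance) increases to 4.8× activity: 0.46 × 4.8 = 2.208.
The CYP2C9 pathway (33% of clearance) increases to 4.8× activity: 0.33 × 4.8 = 1.584.
Non-CYP routes (21%) are unchanged.
New clearance relative to baseline: 2.208 + 1.584 + 0.21 = 4.002.
Net AUC ratio = 1 / 4.002 = 0.25.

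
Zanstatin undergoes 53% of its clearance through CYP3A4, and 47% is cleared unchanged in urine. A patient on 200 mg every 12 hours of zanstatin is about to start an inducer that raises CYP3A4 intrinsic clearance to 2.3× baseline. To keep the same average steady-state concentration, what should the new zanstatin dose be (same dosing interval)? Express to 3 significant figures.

CYP3A4: 0.53 × 2.3 = 1.219
Other: 0.47 (unchanged)
CL_new/CL_old = 1.219 + 0.47 = 1.689.
Css,avg = (dose rate)/CL, so holding Css fixed requires dose ∝ CL: 200 × 1.689 = 338 mg.

338 mg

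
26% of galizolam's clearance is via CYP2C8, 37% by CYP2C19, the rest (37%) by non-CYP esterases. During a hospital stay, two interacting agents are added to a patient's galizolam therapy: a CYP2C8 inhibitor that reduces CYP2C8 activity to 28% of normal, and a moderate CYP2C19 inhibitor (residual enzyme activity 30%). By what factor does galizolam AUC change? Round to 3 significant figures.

1.81

CYP2C8: 0.26 × 0.28 = 0.0728
CYP2C19: 0.37 × 0.3 = 0.111
Other: 0.37 (unchanged)
New clearance relative to baseline: 0.0728 + 0.111 + 0.37 = 0.5538.
Because AUC varies inversely with clearance, the combined effect is 1 / 0.5538 = 1.81.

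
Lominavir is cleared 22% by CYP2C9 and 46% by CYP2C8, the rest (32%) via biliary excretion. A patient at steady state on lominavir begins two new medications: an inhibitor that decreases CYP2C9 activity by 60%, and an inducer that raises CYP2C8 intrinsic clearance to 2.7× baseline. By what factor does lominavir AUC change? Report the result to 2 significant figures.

The CYP2C9 pathway (22% of clearance) is reduced to 0.4× activity: 0.22 × 0.4 = 0.088.
The CYP2C8 pathway (46% of clearance) is boosted to 2.7× activity: 0.46 × 2.7 = 1.242.
The remaining 32% of clearance is unaffected.
New clearance relative to baseline: 0.088 + 1.242 + 0.32 = 1.65.
AUC ∝ 1/CL: fold-change = 1 / 1.65 = 0.61.

0.61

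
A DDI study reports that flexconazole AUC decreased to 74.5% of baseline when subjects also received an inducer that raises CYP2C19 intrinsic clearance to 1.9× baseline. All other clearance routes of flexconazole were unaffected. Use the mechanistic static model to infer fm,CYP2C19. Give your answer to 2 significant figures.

CL'/CL = 1 / 0.745 = 1.342
1.9·fm + (1 − fm) = 1.342
fm = (1.342 − 1) / (1.9 − 1) = 0.38

0.38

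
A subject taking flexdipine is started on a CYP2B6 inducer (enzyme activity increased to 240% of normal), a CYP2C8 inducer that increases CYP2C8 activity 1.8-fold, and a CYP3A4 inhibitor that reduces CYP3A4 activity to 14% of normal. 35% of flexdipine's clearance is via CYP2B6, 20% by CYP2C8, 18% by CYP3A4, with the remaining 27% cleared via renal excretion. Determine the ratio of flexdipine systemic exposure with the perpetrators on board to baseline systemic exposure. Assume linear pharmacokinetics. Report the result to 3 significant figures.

0.669

The CYP2B6 pathway (35% of clearance) rises to 2.4× activity: 0.35 × 2.4 = 0.84.
The CYP2C8 pathway (20% of clearance) is boosted to 1.8× activity: 0.2 × 1.8 = 0.36.
The CYP3A4 pathway (18% of clearance) falls to 0.14× activity: 0.18 × 0.14 = 0.0252.
The remaining 27% of clearance is unaffected.
Relative clearance = 0.84 + 0.36 + 0.0252 + 0.27 = 1.4952.
Because systemic exposure varies inversely with clearance, the combined effect is 1 / 1.4952 = 0.669.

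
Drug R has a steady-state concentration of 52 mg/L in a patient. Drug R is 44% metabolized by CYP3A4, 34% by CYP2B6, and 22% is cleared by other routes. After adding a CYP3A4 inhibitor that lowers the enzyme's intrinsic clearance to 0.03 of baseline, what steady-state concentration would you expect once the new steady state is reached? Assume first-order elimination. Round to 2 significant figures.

The CYP3A4 pathway (44% of clearance) falls to 0.03× activity: 0.44 × 0.03 = 0.0132.
CYP2B6 (34%) and the residual 22% are unaffected.
New clearance relative to baseline: 0.0132 + 0.34 + 0.22 = 0.5732.
With dosing unchanged, steady-state concentration scales as 1/CL: 52 / 0.5732 = 91 mg/L.

91 mg/L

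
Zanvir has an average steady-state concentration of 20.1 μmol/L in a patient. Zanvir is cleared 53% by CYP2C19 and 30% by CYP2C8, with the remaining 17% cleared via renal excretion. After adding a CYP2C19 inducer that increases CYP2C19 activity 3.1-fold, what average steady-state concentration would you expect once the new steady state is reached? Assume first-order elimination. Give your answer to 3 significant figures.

9.51 μmol/L

The CYP2C19 pathway (53% of clearance) rises to 3.1× activity: 0.53 × 3.1 = 1.643.
CYP2C8 (30%) and the residual 17% are unaffected.
CL_new/CL_old = 1.643 + 0.3 + 0.17 = 2.113.
With dosing unchanged, average steady-state concentration scales as 1/CL: 20.1 / 2.113 = 9.51 μmol/L.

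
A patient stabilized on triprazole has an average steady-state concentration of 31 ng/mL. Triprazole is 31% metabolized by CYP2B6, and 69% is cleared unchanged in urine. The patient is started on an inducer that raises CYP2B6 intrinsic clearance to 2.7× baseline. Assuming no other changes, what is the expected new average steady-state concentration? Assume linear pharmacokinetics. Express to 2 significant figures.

20 ng/mL

The CYP2B6 pathway (31% of clearance) is boosted to 2.7× activity: 0.31 × 2.7 = 0.837.
The remaining 69% of clearance is unaffected.
New clearance relative to baseline: 0.837 + 0.69 = 1.527.
New average steady-state concentration = baseline ÷ relative clearance = 31 / 1.527 = 20 ng/mL.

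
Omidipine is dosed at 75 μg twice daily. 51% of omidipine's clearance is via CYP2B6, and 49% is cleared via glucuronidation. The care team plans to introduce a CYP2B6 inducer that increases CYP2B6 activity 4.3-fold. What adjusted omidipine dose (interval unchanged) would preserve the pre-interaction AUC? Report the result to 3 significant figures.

201 μg

The CYP2B6 pathway (51% of clearance) is boosted to 4.3× activity: 0.51 × 4.3 = 2.193.
Non-CYP routes (49%) are unchanged.
Relative clearance = 2.193 + 0.49 = 2.683.
To maintain the same steady-state level, dose must scale with clearance: new dose = 75 × 2.683 = 201 μg.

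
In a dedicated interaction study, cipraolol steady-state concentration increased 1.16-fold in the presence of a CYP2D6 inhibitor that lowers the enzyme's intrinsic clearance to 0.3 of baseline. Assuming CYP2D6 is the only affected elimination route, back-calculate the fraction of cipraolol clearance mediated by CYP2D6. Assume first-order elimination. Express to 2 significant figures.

Call the CYP2D6 fraction fm. After the interaction, CL_new/CL_old = fm × 0.3 + (1 − fm).
Steady-state concentration ratio = 1 / (new CL fraction), so new CL fraction = 1 / 1.16 = 0.8621.
fm × 0.3 + 1 − fm = 0.8621  ⇒  fm × (0.3 − 1) = −0.1379  ⇒  fm = 0.20.

0.20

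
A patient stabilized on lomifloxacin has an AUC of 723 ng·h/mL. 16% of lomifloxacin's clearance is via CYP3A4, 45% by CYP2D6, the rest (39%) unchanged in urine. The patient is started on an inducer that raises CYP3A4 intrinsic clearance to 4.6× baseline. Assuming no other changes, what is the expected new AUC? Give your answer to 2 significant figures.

4.6 × 10² ng·h/mL

The CYP3A4 pathway (16% of clearance) is boosted to 4.6× activity: 0.16 × 4.6 = 0.736.
CYP2D6 (45%) and the residual 39% are unaffected.
CL_new/CL_old = 0.736 + 0.45 + 0.39 = 1.576.
New AUC = baseline ÷ relative clearance = 723 / 1.576 = 4.6 × 10² ng·h/mL.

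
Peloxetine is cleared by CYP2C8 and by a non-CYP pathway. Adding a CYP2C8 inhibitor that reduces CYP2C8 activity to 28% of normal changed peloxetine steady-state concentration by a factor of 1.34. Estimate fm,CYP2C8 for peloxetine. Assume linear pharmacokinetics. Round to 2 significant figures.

0.35

CL'/CL = 1 / 1.34 = 0.7463
0.28·fm + (1 − fm) = 0.7463
fm = (0.7463 − 1) / (0.28 − 1) = 0.35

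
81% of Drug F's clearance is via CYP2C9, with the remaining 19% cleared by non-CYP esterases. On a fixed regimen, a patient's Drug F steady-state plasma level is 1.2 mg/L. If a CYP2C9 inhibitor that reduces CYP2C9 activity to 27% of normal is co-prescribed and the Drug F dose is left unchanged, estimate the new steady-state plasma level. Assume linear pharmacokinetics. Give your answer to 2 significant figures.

2.9 mg/L

CYP2C9: 0.81 × 0.27 = 0.2187
Other: 0.19 (unchanged)
CL_new/CL_old = 0.2187 + 0.19 = 0.4087.
With dosing unchanged, steady-state plasma level scales as 1/CL: 1.2 / 0.4087 = 2.9 mg/L.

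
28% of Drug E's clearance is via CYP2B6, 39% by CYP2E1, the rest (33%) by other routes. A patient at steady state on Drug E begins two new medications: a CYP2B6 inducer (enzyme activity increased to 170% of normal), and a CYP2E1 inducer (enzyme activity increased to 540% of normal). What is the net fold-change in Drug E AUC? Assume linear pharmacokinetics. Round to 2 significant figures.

0.34

CYP2B6: 0.28 × 1.7 = 0.476
CYP2E1: 0.39 × 5.4 = 2.106
Other: 0.33 (unchanged)
Relative clearance = 0.476 + 2.106 + 0.33 = 2.912.
Because AUC varies inversely with clearance, the combined effect is 1 / 2.912 = 0.34.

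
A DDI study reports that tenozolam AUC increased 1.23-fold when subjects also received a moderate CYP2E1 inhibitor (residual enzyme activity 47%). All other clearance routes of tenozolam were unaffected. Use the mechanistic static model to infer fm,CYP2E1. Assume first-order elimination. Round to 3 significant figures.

Call the CYP2E1 fraction fm. After the interaction, CL_new/CL_old = fm × 0.47 + (1 − fm).
AUC ratio = 1 / (new CL fraction), so new CL fraction = 1 / 1.23 = 0.813.
fm × 0.47 + 1 − fm = 0.813  ⇒  fm × (0.47 − 1) = −0.187  ⇒  fm = 0.353.

0.353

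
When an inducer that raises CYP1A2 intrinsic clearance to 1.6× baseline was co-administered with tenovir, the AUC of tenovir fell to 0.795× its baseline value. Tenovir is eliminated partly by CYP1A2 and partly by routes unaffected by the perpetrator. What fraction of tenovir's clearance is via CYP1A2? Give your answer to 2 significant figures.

0.43

Let fm be the CYP1A2 fraction. New clearance relative to baseline = fm × 1.6 + (1 − fm).
AUC ratio = 1 / (new CL fraction), so new CL fraction = 1 / 0.795 = 1.258.
fm × 1.6 + 1 − fm = 1.258  ⇒  fm × (1.6 − 1) = 0.2579  ⇒  fm = 0.43.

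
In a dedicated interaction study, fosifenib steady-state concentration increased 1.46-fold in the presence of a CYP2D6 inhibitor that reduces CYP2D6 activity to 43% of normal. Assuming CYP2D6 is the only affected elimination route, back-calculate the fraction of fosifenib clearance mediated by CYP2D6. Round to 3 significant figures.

0.553

CL'/CL = 1 / 1.46 = 0.6849
0.43·fm + (1 − fm) = 0.6849
fm = (0.6849 − 1) / (0.43 − 1) = 0.553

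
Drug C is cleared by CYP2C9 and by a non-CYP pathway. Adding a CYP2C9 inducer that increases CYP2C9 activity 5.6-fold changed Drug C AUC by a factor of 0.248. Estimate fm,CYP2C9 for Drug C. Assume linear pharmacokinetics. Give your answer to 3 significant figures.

0.659

CL'/CL = 1 / 0.248 = 4.032
5.6·fm + (1 − fm) = 4.032
fm = (4.032 − 1) / (5.6 − 1) = 0.659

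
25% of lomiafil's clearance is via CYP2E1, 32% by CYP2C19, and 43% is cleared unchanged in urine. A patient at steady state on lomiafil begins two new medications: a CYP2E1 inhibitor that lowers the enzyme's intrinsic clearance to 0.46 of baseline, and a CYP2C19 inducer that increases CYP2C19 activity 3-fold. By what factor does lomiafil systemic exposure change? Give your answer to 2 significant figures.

0.66

The CYP2E1 pathway (25% of clearance) falls to 0.46× activity: 0.25 × 0.46 = 0.115.
The CYP2C19 pathway (32% of clearance) increases to 3× activity: 0.32 × 3 = 0.96.
The remaining 43% of clearance is unaffected.
Relative clearance = 0.115 + 0.96 + 0.43 = 1.505.
Net systemic exposure ratio = 1 / 1.505 = 0.66.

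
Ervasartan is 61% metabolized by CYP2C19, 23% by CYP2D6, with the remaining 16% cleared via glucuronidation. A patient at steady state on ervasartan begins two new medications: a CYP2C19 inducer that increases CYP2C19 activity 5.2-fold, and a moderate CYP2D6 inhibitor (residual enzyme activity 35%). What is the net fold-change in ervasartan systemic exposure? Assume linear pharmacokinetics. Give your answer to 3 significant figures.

0.293

The CYP2C19 pathway (61% of clearance) rises to 5.2× activity: 0.61 × 5.2 = 3.172.
The CYP2D6 pathway (23% of clearance) drops to 0.35× activity: 0.23 × 0.35 = 0.0805.
Non-CYP routes (16%) are unchanged.
New clearance relative to baseline: 3.172 + 0.0805 + 0.16 = 3.4125.
Systemic exposure ∝ 1/CL: fold-change = 1 / 3.4125 = 0.293.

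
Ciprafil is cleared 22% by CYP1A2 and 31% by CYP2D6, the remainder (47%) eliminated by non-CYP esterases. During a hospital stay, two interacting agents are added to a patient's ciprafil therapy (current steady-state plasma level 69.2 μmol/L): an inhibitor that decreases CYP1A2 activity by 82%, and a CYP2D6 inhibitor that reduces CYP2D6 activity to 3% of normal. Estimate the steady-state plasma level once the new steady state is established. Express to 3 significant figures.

133 μmol/L

The CYP1A2 pathway (22% of clearance) drops to 0.18× activity: 0.22 × 0.18 = 0.0396.
The CYP2D6 pathway (31% of clearance) is reduced to 0.03× activity: 0.31 × 0.03 = 0.0093.
Non-CYP routes (47%) are unchanged.
Relative clearance = 0.0396 + 0.0093 + 0.47 = 0.5189.
Dividing the baseline by the relative clearance: 69.2 / 0.5189 = 133 μmol/L.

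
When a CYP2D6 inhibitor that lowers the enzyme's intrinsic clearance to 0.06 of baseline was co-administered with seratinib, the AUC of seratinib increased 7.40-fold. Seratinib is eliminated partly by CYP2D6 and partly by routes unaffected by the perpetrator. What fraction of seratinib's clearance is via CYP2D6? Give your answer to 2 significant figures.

0.92

Let x = fm,CYP2D6. Because AUC ∝ 1/CL, relative clearance fell to 1/7.40 = 0.1351.
Only the CYP2D6 route changed, so 0.1351 = x·0.06 + (1 − x), giving x = 0.92.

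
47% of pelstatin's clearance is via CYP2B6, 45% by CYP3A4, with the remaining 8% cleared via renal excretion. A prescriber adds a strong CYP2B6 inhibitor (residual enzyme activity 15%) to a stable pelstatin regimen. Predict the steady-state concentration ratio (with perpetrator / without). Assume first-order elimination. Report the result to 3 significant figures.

The CYP2B6 pathway (47% of clearance) is reduced to 0.15× activity: 0.47 × 0.15 = 0.0705.
CYP3A4 (45%) and the residual 8% are unaffected.
CL_new/CL_old = 0.0705 + 0.45 + 0.08 = 0.6005.
Steady-state concentration ratio = CL_old/CL_new = 1 / 0.6005 = 1.67.

1.67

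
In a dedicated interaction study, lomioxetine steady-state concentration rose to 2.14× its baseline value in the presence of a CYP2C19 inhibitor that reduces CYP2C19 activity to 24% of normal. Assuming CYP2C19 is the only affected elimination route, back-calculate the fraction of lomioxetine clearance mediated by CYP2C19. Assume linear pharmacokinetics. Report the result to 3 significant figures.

0.701

Let fm be the CYP2C19 fraction. New clearance relative to baseline = fm × 0.24 + (1 − fm).
Steady-state concentration ratio = 1 / (new CL fraction), so new CL fraction = 1 / 2.14 = 0.4673.
fm × 0.24 + 1 − fm = 0.4673  ⇒  fm × (0.24 − 1) = −0.5327  ⇒  fm = 0.701.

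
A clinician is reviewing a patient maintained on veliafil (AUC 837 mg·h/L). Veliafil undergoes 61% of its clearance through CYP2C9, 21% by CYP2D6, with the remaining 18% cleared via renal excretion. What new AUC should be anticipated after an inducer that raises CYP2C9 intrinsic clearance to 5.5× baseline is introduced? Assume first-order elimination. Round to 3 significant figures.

The CYP2C9 pathway (61% of clearance) is boosted to 5.5× activity: 0.61 × 5.5 = 3.355.
CYP2D6 (21%) and the residual 18% are unaffected.
New clearance relative to baseline: 3.355 + 0.21 + 0.18 = 3.745.
With dosing unchanged, AUC scales as 1/CL: 837 / 3.745 = 223 mg·h/L.

223 mg·h/L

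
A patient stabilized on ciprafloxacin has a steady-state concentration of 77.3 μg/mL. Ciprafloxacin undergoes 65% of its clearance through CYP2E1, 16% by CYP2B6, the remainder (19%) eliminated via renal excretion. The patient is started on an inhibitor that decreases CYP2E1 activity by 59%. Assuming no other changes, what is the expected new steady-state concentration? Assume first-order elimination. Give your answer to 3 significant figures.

125 μg/mL

The CYP2E1 pathway (65% of clearance) drops to 0.41× activity: 0.65 × 0.41 = 0.2665.
CYP2B6 (16%) and the residual 19% are unaffected.
New clearance relative to baseline: 0.2665 + 0.16 + 0.19 = 0.6165.
Steady-state concentration ∝ 1/CL, so new value = 77.3 / 0.6165 = 125 μg/mL.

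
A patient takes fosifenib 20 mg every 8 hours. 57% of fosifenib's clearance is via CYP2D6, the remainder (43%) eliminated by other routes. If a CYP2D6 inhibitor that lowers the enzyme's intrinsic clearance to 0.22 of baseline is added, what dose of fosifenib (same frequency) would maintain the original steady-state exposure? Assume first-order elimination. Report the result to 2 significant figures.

The CYP2D6 pathway (57% of clearance) is reduced to 0.22× activity: 0.57 × 0.22 = 0.1254.
Non-CYP routes (43%) are unchanged.
New clearance relative to baseline: 0.1254 + 0.43 = 0.5554.
Exposure is unchanged when dose changes in proportion to clearance. New dose = 20 mg × 0.5554 = 11 mg.

11 mg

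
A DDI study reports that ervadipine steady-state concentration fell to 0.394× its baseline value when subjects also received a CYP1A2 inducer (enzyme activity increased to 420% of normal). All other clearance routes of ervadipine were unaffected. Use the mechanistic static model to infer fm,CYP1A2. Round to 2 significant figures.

0.48

Call the CYP1A2 fraction fm. After the interaction, CL_new/CL_old = fm × 4.2 + (1 − fm).
Steady-state concentration ratio = 1 / (new CL fraction), so new CL fraction = 1 / 0.394 = 2.538.
fm × 4.2 + 1 − fm = 2.538  ⇒  fm × (4.2 − 1) = 1.538  ⇒  fm = 0.48.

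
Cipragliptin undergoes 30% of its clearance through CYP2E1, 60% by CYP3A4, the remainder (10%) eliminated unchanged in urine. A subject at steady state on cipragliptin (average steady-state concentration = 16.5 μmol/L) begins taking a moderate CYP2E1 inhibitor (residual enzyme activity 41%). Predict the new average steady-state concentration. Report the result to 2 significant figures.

CYP2E1: 0.3 × 0.41 = 0.123
CYP3A4: 0.6 (unchanged)
Other: 0.1 (unchanged)
CL_new/CL_old = 0.123 + 0.6 + 0.1 = 0.823.
Average steady-state concentration ∝ 1/CL, so new value = 16.5 / 0.823 = 20 μmol/L.

20 μmol/L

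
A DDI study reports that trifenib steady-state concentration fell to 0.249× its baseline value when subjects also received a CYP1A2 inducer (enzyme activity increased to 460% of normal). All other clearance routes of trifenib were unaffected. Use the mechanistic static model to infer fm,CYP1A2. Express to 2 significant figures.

Write x for the fraction cleared via CYP1A2. The observed steady-state concentration change means clearance rose to 1/0.249 = 4.016 of baseline.
Setting x·4.6 + (1 − x) = 4.016 and solving: x = (4.016 − 1)/(4.6 − 1) = 0.84.

0.84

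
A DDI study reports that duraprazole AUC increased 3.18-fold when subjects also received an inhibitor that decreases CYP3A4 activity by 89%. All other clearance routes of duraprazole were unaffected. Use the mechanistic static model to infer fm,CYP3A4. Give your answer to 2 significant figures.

Let x = fm,CYP3A4. Because AUC ∝ 1/CL, relative clearance fell to 1/3.18 = 0.3145.
Only the CYP3A4 route changed, so 0.3145 = x·0.11 + (1 − x), giving x = 0.77.

0.77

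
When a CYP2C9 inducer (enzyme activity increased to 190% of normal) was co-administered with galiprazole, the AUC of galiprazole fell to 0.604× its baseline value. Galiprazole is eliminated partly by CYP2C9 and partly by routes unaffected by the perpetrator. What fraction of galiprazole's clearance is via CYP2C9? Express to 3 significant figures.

0.728

Write x for the fraction cleared via CYP2C9. The observed AUC change means clearance rose to 1/0.604 = 1.656 of baseline.
Only the CYP2C9 route changed, so 1.656 = x·1.9 + (1 − x), giving x = 0.728.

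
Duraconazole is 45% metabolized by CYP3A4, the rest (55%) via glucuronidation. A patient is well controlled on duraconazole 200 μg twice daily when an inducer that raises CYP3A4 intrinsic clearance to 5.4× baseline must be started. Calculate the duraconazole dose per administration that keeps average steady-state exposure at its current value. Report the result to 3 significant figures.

596 μg

The CYP3A4 pathway (45% of clearance) increases to 5.4× activity: 0.45 × 5.4 = 2.43.
The remaining 55% of clearance is unaffected.
CL_new/CL_old = 2.43 + 0.55 = 2.98.
Exposure is unchanged when dose changes in proportion to clearance. New dose = 200 μg × 2.98 = 596 μg.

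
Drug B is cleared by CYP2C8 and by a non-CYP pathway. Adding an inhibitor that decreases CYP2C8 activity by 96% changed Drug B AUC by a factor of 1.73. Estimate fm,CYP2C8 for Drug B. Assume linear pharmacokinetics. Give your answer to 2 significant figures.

0.44

Let fm be the CYP2C8 fraction. New clearance relative to baseline = fm × 0.04 + (1 − fm).
AUC ratio = 1 / (new CL fraction), so new CL fraction = 1 / 1.73 = 0.578.
fm × 0.04 + 1 − fm = 0.578  ⇒  fm × (0.04 − 1) = −0.422  ⇒  fm = 0.44.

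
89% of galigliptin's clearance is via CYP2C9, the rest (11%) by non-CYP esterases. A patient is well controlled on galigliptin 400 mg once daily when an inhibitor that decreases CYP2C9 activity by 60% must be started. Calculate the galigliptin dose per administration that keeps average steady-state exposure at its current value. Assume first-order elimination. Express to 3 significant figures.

The CYP2C9 pathway (89% of clearance) drops to 0.4× activity: 0.89 × 0.4 = 0.356.
The remaining 11% of clearance is unaffected.
CL_new/CL_old = 0.356 + 0.11 = 0.466.
Exposure is unchanged when dose changes in proportion to clearance. New dose = 400 mg × 0.466 = 186 mg.

186 mg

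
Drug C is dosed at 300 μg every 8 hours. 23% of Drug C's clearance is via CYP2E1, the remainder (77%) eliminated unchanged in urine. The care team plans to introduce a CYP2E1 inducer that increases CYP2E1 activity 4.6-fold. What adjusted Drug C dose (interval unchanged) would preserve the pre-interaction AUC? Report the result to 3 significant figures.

The CYP2E1 pathway (23% of clearance) increases to 4.6× activity: 0.23 × 4.6 = 1.058.
Non-CYP routes (77%) are unchanged.
Relative clearance = 1.058 + 0.77 = 1.828.
Exposure is unchanged when dose changes in proportion to clearance. New dose = 300 μg × 1.828 = 548 μg.

548 μg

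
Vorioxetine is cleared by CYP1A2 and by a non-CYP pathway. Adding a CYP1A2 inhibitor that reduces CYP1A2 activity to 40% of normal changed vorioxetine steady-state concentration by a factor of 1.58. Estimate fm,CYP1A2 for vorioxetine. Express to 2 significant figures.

CL'/CL = 1 / 1.58 = 0.6329
0.4·fm + (1 − fm) = 0.6329
fm = (0.6329 − 1) / (0.4 − 1) = 0.61

0.61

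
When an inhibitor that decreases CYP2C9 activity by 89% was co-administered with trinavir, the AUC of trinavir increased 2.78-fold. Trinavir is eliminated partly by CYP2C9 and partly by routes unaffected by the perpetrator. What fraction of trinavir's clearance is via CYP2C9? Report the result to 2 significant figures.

0.72

Write x for the fraction cleared via CYP2C9. The observed AUC change means clearance fell to 1/2.78 = 0.3597 of baseline.
Setting x·0.11 + (1 − x) = 0.3597 and solving: x = (0.3597 − 1)/(0.11 − 1) = 0.72.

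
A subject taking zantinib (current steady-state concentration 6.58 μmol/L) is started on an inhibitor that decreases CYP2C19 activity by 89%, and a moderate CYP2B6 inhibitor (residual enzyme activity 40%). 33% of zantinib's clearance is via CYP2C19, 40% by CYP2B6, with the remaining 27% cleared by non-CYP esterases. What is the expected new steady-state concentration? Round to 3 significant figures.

The CYP2C19 pathway (33% of clearance) drops to 0.11× activity: 0.33 × 0.11 = 0.0363.
The CYP2B6 pathway (40% of clearance) drops to 0.4× activity: 0.4 × 0.4 = 0.16.
The remaining 27% of clearance is unaffected.
CL_new/CL_old = 0.0363 + 0.16 + 0.27 = 0.4663.
Steady-state concentration ∝ 1/CL: new value = 6.58 / 0.4663 = 14.1 μmol/L.

14.1 μmol/L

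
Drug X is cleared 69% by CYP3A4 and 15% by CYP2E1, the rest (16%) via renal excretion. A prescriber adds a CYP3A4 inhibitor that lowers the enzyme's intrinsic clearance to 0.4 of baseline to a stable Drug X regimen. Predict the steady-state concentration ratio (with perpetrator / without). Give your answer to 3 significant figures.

1.71

The CYP3A4 pathway (69% of clearance) is reduced to 0.4× activity: 0.69 × 0.4 = 0.276.
CYP2E1 (15%) and the residual 16% are unaffected.
Relative clearance = 0.276 + 0.15 + 0.16 = 0.586.
Since steady-state concentration ∝ 1/CL, the ratio is 1 / 0.586 = 1.71.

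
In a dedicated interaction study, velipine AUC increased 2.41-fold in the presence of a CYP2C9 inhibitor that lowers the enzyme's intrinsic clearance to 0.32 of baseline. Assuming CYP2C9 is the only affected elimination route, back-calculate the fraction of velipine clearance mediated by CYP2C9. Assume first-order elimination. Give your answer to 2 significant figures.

0.86

Write x for the fraction cleared via CYP2C9. The observed AUC change means clearance fell to 1/2.41 = 0.4149 of baseline.
Setting x·0.32 + (1 − x) = 0.4149 and solving: x = (0.4149 − 1)/(0.32 − 1) = 0.86.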